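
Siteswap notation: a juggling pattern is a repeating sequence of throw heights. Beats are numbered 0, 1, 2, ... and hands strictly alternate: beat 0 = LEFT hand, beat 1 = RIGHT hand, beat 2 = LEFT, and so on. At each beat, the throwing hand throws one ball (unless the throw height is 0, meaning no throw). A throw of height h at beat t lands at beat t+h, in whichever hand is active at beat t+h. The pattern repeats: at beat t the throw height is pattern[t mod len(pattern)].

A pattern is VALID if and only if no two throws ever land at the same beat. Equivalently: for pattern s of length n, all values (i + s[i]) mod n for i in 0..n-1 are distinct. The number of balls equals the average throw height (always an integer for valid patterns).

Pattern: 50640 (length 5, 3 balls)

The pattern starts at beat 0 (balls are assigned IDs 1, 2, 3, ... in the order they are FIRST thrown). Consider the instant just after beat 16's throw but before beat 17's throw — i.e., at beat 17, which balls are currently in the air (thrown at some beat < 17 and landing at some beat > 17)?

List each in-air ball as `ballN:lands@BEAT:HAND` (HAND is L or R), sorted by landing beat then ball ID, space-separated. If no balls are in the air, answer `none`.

Beat 0 (L): throw ball1 h=5 -> lands@5:R; in-air after throw: [b1@5:R]
Beat 2 (L): throw ball2 h=6 -> lands@8:L; in-air after throw: [b1@5:R b2@8:L]
Beat 3 (R): throw ball3 h=4 -> lands@7:R; in-air after throw: [b1@5:R b3@7:R b2@8:L]
Beat 5 (R): throw ball1 h=5 -> lands@10:L; in-air after throw: [b3@7:R b2@8:L b1@10:L]
Beat 7 (R): throw ball3 h=6 -> lands@13:R; in-air after throw: [b2@8:L b1@10:L b3@13:R]
Beat 8 (L): throw ball2 h=4 -> lands@12:L; in-air after throw: [b1@10:L b2@12:L b3@13:R]
Beat 10 (L): throw ball1 h=5 -> lands@15:R; in-air after throw: [b2@12:L b3@13:R b1@15:R]
Beat 12 (L): throw ball2 h=6 -> lands@18:L; in-air after throw: [b3@13:R b1@15:R b2@18:L]
Beat 13 (R): throw ball3 h=4 -> lands@17:R; in-air after throw: [b1@15:R b3@17:R b2@18:L]
Beat 15 (R): throw ball1 h=5 -> lands@20:L; in-air after throw: [b3@17:R b2@18:L b1@20:L]
Beat 17 (R): throw ball3 h=6 -> lands@23:R; in-air after throw: [b2@18:L b1@20:L b3@23:R]

Answer: ball2:lands@18:L ball1:lands@20:L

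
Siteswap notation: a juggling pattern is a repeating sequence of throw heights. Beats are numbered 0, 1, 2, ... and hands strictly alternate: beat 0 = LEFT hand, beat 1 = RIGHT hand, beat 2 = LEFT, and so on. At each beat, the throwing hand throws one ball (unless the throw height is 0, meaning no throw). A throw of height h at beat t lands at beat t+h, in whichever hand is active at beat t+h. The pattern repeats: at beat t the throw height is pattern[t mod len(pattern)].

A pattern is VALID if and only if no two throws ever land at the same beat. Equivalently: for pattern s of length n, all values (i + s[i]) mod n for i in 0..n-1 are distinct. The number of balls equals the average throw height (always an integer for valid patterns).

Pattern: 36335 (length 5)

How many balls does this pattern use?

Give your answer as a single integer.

Answer: 4

Derivation:
Pattern = [3, 6, 3, 3, 5], length n = 5
  position 0: throw height = 3, running sum = 3
  position 1: throw height = 6, running sum = 9
  position 2: throw height = 3, running sum = 12
  position 3: throw height = 3, running sum = 15
  position 4: throw height = 5, running sum = 20
Total sum = 20; balls = sum / n = 20 / 5 = 4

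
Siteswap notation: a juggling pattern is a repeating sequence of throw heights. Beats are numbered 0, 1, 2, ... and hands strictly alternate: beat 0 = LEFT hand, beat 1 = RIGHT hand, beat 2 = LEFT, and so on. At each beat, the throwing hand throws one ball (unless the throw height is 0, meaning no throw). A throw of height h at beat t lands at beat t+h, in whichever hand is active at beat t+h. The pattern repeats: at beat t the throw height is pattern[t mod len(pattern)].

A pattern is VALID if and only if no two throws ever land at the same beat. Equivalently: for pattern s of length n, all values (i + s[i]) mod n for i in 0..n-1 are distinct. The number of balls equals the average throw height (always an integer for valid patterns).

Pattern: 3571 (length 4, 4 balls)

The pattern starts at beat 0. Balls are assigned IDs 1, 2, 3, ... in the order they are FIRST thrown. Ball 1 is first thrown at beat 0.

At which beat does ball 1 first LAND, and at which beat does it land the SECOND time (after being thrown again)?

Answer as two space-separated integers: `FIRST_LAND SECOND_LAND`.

Beat 0 (L): throw ball1 h=3 -> lands@3:R; in-air after throw: [b1@3:R]
Beat 1 (R): throw ball2 h=5 -> lands@6:L; in-air after throw: [b1@3:R b2@6:L]
Beat 2 (L): throw ball3 h=7 -> lands@9:R; in-air after throw: [b1@3:R b2@6:L b3@9:R]
Beat 3 (R): throw ball1 h=1 -> lands@4:L; in-air after throw: [b1@4:L b2@6:L b3@9:R]
Beat 4 (L): throw ball1 h=3 -> lands@7:R; in-air after throw: [b2@6:L b1@7:R b3@9:R]
Ball 1: thrown@0 h=3 -> first land @3; rethrown@3 h=1 -> second land @4

Answer: 3 4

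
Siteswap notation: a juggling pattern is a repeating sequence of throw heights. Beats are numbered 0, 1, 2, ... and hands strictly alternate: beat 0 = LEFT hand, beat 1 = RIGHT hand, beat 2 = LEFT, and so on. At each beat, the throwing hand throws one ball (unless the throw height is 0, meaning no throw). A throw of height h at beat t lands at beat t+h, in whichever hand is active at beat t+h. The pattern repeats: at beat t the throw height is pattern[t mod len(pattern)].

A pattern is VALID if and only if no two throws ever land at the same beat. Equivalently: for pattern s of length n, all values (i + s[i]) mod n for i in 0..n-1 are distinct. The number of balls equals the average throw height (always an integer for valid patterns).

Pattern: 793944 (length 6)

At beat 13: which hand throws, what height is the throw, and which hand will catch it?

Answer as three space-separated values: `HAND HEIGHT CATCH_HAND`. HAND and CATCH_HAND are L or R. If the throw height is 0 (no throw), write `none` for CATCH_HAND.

Answer: R 9 L

Derivation:
Beat 13: 13 mod 2 = 1, so hand = R
Throw height = pattern[13 mod 6] = pattern[1] = 9
Lands at beat 13+9=22, 22 mod 2 = 0, so catch hand = L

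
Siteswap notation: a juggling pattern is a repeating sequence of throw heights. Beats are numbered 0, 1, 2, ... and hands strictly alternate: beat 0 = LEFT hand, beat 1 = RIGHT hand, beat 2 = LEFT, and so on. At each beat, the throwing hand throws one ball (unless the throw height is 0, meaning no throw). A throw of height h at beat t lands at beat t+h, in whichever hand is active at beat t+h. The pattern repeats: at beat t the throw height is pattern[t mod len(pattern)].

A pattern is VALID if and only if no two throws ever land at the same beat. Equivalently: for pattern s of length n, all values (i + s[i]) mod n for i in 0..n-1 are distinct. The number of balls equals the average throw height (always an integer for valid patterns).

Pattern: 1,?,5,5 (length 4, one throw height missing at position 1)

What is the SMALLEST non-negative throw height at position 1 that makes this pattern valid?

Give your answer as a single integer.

Answer: 1

Derivation:
i=0: (0 + 1) mod 4 = 1
i=1: s[i]=? (unknown)
i=2: (2 + 5) mod 4 = 3
i=3: (3 + 5) mod 4 = 0
Known residues: [0, 1, 3]; need a permutation of 0..3, so missing residue r = 2
Need (1 + s) mod 4 = 2; smallest s = (2 - 1) mod 4 = 1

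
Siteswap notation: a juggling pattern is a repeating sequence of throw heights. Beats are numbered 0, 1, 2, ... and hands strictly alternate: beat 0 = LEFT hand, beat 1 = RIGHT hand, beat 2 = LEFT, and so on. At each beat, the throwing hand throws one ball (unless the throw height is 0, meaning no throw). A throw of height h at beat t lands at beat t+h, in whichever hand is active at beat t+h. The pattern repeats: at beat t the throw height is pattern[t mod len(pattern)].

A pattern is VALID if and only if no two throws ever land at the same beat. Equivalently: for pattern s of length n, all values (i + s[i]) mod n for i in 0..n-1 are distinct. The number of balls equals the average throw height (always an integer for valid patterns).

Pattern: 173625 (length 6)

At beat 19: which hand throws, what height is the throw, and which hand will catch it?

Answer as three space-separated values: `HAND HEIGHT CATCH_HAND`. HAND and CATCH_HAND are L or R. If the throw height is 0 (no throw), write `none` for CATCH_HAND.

Beat 19: 19 mod 2 = 1, so hand = R
Throw height = pattern[19 mod 6] = pattern[1] = 7
Lands at beat 19+7=26, 26 mod 2 = 0, so catch hand = L

Answer: R 7 L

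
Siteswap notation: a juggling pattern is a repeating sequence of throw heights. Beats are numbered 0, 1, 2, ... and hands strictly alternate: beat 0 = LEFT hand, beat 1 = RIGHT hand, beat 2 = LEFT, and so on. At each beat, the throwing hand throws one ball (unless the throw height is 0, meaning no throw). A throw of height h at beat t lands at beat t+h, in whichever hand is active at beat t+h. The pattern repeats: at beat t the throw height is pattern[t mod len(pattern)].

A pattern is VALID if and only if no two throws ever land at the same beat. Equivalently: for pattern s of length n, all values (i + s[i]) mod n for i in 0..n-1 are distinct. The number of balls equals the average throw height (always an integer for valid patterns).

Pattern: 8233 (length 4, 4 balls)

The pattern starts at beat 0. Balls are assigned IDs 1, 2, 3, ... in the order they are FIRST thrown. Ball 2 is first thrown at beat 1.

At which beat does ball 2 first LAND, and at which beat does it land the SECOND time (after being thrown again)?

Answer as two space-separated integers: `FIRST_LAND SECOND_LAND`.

Beat 0 (L): throw ball1 h=8 -> lands@8:L; in-air after throw: [b1@8:L]
Beat 1 (R): throw ball2 h=2 -> lands@3:R; in-air after throw: [b2@3:R b1@8:L]
Beat 2 (L): throw ball3 h=3 -> lands@5:R; in-air after throw: [b2@3:R b3@5:R b1@8:L]
Beat 3 (R): throw ball2 h=3 -> lands@6:L; in-air after throw: [b3@5:R b2@6:L b1@8:L]
Beat 4 (L): throw ball4 h=8 -> lands@12:L; in-air after throw: [b3@5:R b2@6:L b1@8:L b4@12:L]
Beat 5 (R): throw ball3 h=2 -> lands@7:R; in-air after throw: [b2@6:L b3@7:R b1@8:L b4@12:L]
Beat 6 (L): throw ball2 h=3 -> lands@9:R; in-air after throw: [b3@7:R b1@8:L b2@9:R b4@12:L]
Ball 2: thrown@1 h=2 -> first land @3; rethrown@3 h=3 -> second land @6

Answer: 3 6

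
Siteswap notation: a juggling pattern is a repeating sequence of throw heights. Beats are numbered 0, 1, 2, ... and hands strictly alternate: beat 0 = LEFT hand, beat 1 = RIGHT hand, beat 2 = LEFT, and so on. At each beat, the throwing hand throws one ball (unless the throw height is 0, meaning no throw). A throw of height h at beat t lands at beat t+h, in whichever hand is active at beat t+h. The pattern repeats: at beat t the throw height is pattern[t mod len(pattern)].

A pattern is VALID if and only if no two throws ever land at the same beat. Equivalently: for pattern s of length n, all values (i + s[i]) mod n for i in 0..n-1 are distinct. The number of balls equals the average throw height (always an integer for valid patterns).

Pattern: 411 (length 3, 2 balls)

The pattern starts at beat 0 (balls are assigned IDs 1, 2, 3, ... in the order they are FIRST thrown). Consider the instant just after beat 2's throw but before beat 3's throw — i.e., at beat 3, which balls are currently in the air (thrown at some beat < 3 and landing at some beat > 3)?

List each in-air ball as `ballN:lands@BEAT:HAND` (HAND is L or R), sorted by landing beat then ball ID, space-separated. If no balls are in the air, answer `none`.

Beat 0 (L): throw ball1 h=4 -> lands@4:L; in-air after throw: [b1@4:L]
Beat 1 (R): throw ball2 h=1 -> lands@2:L; in-air after throw: [b2@2:L b1@4:L]
Beat 2 (L): throw ball2 h=1 -> lands@3:R; in-air after throw: [b2@3:R b1@4:L]
Beat 3 (R): throw ball2 h=4 -> lands@7:R; in-air after throw: [b1@4:L b2@7:R]

Answer: ball1:lands@4:L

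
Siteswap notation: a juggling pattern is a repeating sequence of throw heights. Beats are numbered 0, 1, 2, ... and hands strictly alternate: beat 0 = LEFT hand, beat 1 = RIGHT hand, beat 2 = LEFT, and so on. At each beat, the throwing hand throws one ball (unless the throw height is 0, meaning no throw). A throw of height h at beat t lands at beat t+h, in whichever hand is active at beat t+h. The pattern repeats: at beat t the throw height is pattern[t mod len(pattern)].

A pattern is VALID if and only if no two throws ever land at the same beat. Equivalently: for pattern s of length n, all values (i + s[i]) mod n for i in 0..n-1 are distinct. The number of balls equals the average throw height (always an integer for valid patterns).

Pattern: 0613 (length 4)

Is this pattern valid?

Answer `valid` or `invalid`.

Answer: invalid

Derivation:
i=0: (i + s[i]) mod n = (0 + 0) mod 4 = 0
i=1: (i + s[i]) mod n = (1 + 6) mod 4 = 3
i=2: (i + s[i]) mod n = (2 + 1) mod 4 = 3
i=3: (i + s[i]) mod n = (3 + 3) mod 4 = 2
Residues: [0, 3, 3, 2], distinct: False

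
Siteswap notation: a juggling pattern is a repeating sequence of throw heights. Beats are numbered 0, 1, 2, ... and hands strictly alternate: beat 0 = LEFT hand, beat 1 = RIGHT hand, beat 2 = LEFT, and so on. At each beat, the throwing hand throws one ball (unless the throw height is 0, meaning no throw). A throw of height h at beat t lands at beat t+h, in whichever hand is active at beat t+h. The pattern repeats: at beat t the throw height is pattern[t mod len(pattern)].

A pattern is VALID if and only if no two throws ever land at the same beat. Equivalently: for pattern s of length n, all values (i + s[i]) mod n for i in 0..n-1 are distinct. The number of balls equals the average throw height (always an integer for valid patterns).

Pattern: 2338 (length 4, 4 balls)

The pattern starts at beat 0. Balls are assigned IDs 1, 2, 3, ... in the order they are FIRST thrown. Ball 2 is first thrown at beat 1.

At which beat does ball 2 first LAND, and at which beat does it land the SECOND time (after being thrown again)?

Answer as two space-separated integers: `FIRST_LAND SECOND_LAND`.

Answer: 4 6

Derivation:
Beat 0 (L): throw ball1 h=2 -> lands@2:L; in-air after throw: [b1@2:L]
Beat 1 (R): throw ball2 h=3 -> lands@4:L; in-air after throw: [b1@2:L b2@4:L]
Beat 2 (L): throw ball1 h=3 -> lands@5:R; in-air after throw: [b2@4:L b1@5:R]
Beat 3 (R): throw ball3 h=8 -> lands@11:R; in-air after throw: [b2@4:L b1@5:R b3@11:R]
Beat 4 (L): throw ball2 h=2 -> lands@6:L; in-air after throw: [b1@5:R b2@6:L b3@11:R]
Beat 5 (R): throw ball1 h=3 -> lands@8:L; in-air after throw: [b2@6:L b1@8:L b3@11:R]
Beat 6 (L): throw ball2 h=3 -> lands@9:R; in-air after throw: [b1@8:L b2@9:R b3@11:R]
Ball 2: thrown@1 h=3 -> first land @4; rethrown@4 h=2 -> second land @6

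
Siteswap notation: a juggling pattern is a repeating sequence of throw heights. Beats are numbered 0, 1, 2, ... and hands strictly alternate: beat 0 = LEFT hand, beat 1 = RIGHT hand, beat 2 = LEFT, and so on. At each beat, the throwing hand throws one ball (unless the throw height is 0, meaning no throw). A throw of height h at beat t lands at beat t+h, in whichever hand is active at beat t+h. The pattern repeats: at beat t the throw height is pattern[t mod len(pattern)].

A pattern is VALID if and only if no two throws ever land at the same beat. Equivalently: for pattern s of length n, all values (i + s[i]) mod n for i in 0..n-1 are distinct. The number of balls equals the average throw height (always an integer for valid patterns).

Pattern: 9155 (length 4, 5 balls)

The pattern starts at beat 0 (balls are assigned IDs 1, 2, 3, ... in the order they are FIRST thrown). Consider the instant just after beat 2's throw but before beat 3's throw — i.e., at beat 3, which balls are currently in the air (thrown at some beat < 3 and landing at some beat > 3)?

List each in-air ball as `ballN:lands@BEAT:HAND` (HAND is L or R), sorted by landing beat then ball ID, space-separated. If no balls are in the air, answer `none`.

Beat 0 (L): throw ball1 h=9 -> lands@9:R; in-air after throw: [b1@9:R]
Beat 1 (R): throw ball2 h=1 -> lands@2:L; in-air after throw: [b2@2:L b1@9:R]
Beat 2 (L): throw ball2 h=5 -> lands@7:R; in-air after throw: [b2@7:R b1@9:R]
Beat 3 (R): throw ball3 h=5 -> lands@8:L; in-air after throw: [b2@7:R b3@8:L b1@9:R]

Answer: ball2:lands@7:R ball1:lands@9:R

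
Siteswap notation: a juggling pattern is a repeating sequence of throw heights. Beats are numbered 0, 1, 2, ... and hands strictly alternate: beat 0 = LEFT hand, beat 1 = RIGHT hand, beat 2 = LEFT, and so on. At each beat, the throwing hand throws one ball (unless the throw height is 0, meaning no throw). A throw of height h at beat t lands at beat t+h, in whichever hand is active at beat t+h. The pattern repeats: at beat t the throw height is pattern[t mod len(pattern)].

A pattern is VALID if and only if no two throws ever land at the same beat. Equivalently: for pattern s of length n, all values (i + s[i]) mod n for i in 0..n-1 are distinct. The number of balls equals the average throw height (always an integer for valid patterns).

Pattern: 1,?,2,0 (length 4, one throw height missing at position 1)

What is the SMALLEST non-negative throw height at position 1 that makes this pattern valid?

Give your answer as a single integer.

Answer: 1

Derivation:
i=0: (0 + 1) mod 4 = 1
i=1: s[i]=? (unknown)
i=2: (2 + 2) mod 4 = 0
i=3: (3 + 0) mod 4 = 3
Known residues: [0, 1, 3]; need a permutation of 0..3, so missing residue r = 2
Need (1 + s) mod 4 = 2; smallest s = (2 - 1) mod 4 = 1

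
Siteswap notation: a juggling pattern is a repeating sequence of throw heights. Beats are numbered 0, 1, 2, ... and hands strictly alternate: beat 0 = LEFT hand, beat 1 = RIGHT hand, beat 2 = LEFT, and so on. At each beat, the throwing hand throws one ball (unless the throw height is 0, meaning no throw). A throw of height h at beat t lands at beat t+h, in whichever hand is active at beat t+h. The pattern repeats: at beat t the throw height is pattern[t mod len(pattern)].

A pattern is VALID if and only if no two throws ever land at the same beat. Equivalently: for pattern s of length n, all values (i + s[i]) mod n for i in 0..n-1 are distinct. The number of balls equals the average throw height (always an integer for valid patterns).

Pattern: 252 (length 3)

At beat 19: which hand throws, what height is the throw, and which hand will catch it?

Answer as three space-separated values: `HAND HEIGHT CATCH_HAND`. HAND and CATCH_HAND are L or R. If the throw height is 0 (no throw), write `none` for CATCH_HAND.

Beat 19: 19 mod 2 = 1, so hand = R
Throw height = pattern[19 mod 3] = pattern[1] = 5
Lands at beat 19+5=24, 24 mod 2 = 0, so catch hand = L

Answer: R 5 L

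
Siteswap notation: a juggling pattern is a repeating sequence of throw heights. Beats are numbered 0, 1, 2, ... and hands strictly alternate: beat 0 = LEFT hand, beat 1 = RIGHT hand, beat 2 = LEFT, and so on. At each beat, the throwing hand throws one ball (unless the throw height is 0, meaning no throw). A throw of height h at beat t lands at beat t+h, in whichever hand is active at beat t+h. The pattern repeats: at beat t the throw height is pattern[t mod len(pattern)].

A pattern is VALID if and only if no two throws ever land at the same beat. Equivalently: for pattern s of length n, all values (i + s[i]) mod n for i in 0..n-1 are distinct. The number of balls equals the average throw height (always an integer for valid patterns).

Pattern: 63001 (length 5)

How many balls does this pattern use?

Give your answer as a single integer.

Pattern = [6, 3, 0, 0, 1], length n = 5
  position 0: throw height = 6, running sum = 6
  position 1: throw height = 3, running sum = 9
  position 2: throw height = 0, running sum = 9
  position 3: throw height = 0, running sum = 9
  position 4: throw height = 1, running sum = 10
Total sum = 10; balls = sum / n = 10 / 5 = 2

Answer: 2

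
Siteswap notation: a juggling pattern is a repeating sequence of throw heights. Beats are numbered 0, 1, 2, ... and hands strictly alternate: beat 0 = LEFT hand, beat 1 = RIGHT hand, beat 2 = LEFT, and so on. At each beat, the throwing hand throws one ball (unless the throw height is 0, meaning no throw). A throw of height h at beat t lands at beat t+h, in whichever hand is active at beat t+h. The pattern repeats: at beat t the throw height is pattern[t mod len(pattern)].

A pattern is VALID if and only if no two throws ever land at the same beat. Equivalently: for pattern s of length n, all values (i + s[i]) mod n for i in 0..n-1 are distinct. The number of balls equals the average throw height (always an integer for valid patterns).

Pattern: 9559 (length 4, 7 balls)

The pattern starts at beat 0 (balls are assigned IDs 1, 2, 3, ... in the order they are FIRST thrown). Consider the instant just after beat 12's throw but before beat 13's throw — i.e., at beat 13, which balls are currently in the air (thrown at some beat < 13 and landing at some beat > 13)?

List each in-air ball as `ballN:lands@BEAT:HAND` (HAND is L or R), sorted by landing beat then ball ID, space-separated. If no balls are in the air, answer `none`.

Answer: ball1:lands@14:L ball6:lands@15:R ball3:lands@16:L ball7:lands@17:R ball2:lands@20:L ball4:lands@21:R

Derivation:
Beat 0 (L): throw ball1 h=9 -> lands@9:R; in-air after throw: [b1@9:R]
Beat 1 (R): throw ball2 h=5 -> lands@6:L; in-air after throw: [b2@6:L b1@9:R]
Beat 2 (L): throw ball3 h=5 -> lands@7:R; in-air after throw: [b2@6:L b3@7:R b1@9:R]
Beat 3 (R): throw ball4 h=9 -> lands@12:L; in-air after throw: [b2@6:L b3@7:R b1@9:R b4@12:L]
Beat 4 (L): throw ball5 h=9 -> lands@13:R; in-air after throw: [b2@6:L b3@7:R b1@9:R b4@12:L b5@13:R]
Beat 5 (R): throw ball6 h=5 -> lands@10:L; in-air after throw: [b2@6:L b3@7:R b1@9:R b6@10:L b4@12:L b5@13:R]
Beat 6 (L): throw ball2 h=5 -> lands@11:R; in-air after throw: [b3@7:R b1@9:R b6@10:L b2@11:R b4@12:L b5@13:R]
Beat 7 (R): throw ball3 h=9 -> lands@16:L; in-air after throw: [b1@9:R b6@10:L b2@11:R b4@12:L b5@13:R b3@16:L]
Beat 8 (L): throw ball7 h=9 -> lands@17:R; in-air after throw: [b1@9:R b6@10:L b2@11:R b4@12:L b5@13:R b3@16:L b7@17:R]
Beat 9 (R): throw ball1 h=5 -> lands@14:L; in-air after throw: [b6@10:L b2@11:R b4@12:L b5@13:R b1@14:L b3@16:L b7@17:R]
Beat 10 (L): throw ball6 h=5 -> lands@15:R; in-air after throw: [b2@11:R b4@12:L b5@13:R b1@14:L b6@15:R b3@16:L b7@17:R]
Beat 11 (R): throw ball2 h=9 -> lands@20:L; in-air after throw: [b4@12:L b5@13:R b1@14:L b6@15:R b3@16:L b7@17:R b2@20:L]
Beat 12 (L): throw ball4 h=9 -> lands@21:R; in-air after throw: [b5@13:R b1@14:L b6@15:R b3@16:L b7@17:R b2@20:L b4@21:R]
Beat 13 (R): throw ball5 h=5 -> lands@18:L; in-air after throw: [b1@14:L b6@15:R b3@16:L b7@17:R b5@18:L b2@20:L b4@21:R]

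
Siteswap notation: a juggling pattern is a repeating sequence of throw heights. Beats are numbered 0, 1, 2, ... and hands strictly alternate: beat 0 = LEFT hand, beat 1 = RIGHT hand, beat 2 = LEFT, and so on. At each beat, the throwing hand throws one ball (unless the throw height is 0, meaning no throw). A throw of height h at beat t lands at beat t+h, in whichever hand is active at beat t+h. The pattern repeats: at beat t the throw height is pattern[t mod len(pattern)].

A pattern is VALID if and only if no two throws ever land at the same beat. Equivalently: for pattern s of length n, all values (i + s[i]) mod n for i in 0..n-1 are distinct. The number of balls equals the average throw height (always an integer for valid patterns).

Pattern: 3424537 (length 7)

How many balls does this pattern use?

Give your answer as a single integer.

Pattern = [3, 4, 2, 4, 5, 3, 7], length n = 7
  position 0: throw height = 3, running sum = 3
  position 1: throw height = 4, running sum = 7
  position 2: throw height = 2, running sum = 9
  position 3: throw height = 4, running sum = 13
  position 4: throw height = 5, running sum = 18
  position 5: throw height = 3, running sum = 21
  position 6: throw height = 7, running sum = 28
Total sum = 28; balls = sum / n = 28 / 7 = 4

Answer: 4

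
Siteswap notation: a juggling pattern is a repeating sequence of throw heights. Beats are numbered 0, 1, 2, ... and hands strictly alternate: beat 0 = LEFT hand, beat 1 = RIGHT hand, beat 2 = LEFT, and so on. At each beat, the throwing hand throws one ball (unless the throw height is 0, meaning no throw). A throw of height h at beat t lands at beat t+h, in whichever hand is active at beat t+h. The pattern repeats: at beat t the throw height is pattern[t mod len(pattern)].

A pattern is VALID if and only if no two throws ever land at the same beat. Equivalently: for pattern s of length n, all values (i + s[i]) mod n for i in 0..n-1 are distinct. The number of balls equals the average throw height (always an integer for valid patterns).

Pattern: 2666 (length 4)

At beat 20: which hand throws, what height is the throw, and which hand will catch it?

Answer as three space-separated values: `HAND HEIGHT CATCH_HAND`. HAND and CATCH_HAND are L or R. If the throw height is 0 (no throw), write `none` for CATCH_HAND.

Beat 20: 20 mod 2 = 0, so hand = L
Throw height = pattern[20 mod 4] = pattern[0] = 2
Lands at beat 20+2=22, 22 mod 2 = 0, so catch hand = L

Answer: L 2 L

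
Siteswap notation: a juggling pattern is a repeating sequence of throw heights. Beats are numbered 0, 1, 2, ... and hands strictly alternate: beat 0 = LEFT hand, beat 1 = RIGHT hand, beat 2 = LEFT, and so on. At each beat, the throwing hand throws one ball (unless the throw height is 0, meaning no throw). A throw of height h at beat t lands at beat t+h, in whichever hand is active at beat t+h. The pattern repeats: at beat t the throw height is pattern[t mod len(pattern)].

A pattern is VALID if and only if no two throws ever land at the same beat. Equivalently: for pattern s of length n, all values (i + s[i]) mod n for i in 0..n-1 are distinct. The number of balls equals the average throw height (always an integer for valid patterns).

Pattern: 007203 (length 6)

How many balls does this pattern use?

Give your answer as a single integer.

Answer: 2

Derivation:
Pattern = [0, 0, 7, 2, 0, 3], length n = 6
  position 0: throw height = 0, running sum = 0
  position 1: throw height = 0, running sum = 0
  position 2: throw height = 7, running sum = 7
  position 3: throw height = 2, running sum = 9
  position 4: throw height = 0, running sum = 9
  position 5: throw height = 3, running sum = 12
Total sum = 12; balls = sum / n = 12 / 6 = 2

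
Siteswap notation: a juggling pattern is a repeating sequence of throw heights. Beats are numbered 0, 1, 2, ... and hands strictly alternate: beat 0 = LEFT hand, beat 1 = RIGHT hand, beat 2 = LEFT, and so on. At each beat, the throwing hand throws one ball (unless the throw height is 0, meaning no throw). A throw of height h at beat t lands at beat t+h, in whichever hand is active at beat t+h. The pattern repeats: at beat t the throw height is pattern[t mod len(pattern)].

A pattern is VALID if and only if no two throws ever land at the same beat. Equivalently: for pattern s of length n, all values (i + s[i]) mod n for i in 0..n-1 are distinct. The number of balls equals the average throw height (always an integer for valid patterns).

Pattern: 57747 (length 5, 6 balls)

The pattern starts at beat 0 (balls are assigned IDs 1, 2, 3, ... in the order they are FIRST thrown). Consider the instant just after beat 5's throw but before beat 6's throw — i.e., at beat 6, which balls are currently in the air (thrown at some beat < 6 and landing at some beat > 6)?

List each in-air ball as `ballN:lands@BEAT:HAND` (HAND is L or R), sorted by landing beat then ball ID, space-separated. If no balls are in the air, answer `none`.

Beat 0 (L): throw ball1 h=5 -> lands@5:R; in-air after throw: [b1@5:R]
Beat 1 (R): throw ball2 h=7 -> lands@8:L; in-air after throw: [b1@5:R b2@8:L]
Beat 2 (L): throw ball3 h=7 -> lands@9:R; in-air after throw: [b1@5:R b2@8:L b3@9:R]
Beat 3 (R): throw ball4 h=4 -> lands@7:R; in-air after throw: [b1@5:R b4@7:R b2@8:L b3@9:R]
Beat 4 (L): throw ball5 h=7 -> lands@11:R; in-air after throw: [b1@5:R b4@7:R b2@8:L b3@9:R b5@11:R]
Beat 5 (R): throw ball1 h=5 -> lands@10:L; in-air after throw: [b4@7:R b2@8:L b3@9:R b1@10:L b5@11:R]
Beat 6 (L): throw ball6 h=7 -> lands@13:R; in-air after throw: [b4@7:R b2@8:L b3@9:R b1@10:L b5@11:R b6@13:R]

Answer: ball4:lands@7:R ball2:lands@8:L ball3:lands@9:R ball1:lands@10:L ball5:lands@11:R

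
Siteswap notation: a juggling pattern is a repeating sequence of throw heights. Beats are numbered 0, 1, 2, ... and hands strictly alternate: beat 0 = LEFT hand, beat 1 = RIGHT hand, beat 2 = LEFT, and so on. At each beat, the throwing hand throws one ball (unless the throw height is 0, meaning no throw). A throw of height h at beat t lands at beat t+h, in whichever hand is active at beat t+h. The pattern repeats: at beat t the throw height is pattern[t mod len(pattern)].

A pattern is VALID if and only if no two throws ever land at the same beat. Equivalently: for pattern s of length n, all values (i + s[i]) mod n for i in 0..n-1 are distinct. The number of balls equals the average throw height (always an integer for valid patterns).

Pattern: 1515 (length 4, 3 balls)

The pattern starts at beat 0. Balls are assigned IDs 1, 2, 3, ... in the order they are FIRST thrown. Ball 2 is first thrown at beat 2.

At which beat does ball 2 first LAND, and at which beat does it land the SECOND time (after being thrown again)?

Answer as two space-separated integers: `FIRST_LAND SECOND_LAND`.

Beat 0 (L): throw ball1 h=1 -> lands@1:R; in-air after throw: [b1@1:R]
Beat 1 (R): throw ball1 h=5 -> lands@6:L; in-air after throw: [b1@6:L]
Beat 2 (L): throw ball2 h=1 -> lands@3:R; in-air after throw: [b2@3:R b1@6:L]
Beat 3 (R): throw ball2 h=5 -> lands@8:L; in-air after throw: [b1@6:L b2@8:L]
Beat 4 (L): throw ball3 h=1 -> lands@5:R; in-air after throw: [b3@5:R b1@6:L b2@8:L]
Beat 5 (R): throw ball3 h=5 -> lands@10:L; in-air after throw: [b1@6:L b2@8:L b3@10:L]
Beat 6 (L): throw ball1 h=1 -> lands@7:R; in-air after throw: [b1@7:R b2@8:L b3@10:L]
Beat 7 (R): throw ball1 h=5 -> lands@12:L; in-air after throw: [b2@8:L b3@10:L b1@12:L]
Beat 8 (L): throw ball2 h=1 -> lands@9:R; in-air after throw: [b2@9:R b3@10:L b1@12:L]
Ball 2: thrown@2 h=1 -> first land @3; rethrown@3 h=5 -> second land @8

Answer: 3 8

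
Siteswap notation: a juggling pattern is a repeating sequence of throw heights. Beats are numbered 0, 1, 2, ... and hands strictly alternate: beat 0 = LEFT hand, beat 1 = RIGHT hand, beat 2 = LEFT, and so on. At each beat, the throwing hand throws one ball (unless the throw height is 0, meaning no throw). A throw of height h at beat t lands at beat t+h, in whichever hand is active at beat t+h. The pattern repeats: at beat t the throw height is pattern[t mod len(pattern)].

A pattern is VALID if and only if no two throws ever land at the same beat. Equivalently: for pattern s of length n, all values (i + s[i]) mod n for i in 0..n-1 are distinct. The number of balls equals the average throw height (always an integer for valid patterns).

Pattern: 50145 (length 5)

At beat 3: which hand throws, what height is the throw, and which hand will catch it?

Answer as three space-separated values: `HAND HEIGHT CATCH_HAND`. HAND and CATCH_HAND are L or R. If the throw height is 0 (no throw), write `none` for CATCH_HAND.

Beat 3: 3 mod 2 = 1, so hand = R
Throw height = pattern[3 mod 5] = pattern[3] = 4
Lands at beat 3+4=7, 7 mod 2 = 1, so catch hand = R

Answer: R 4 R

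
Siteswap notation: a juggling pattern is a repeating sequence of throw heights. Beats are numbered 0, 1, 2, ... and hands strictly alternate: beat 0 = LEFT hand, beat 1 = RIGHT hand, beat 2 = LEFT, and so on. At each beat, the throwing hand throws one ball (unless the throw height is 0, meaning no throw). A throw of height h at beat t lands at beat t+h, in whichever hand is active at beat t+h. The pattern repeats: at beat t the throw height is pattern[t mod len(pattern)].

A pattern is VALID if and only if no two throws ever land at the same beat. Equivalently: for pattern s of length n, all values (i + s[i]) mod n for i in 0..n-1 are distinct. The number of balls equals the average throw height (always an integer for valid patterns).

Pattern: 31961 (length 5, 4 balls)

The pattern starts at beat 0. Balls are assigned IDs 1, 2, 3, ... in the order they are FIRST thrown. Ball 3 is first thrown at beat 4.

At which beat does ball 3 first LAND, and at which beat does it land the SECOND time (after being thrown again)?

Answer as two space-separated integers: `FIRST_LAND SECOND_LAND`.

Beat 0 (L): throw ball1 h=3 -> lands@3:R; in-air after throw: [b1@3:R]
Beat 1 (R): throw ball2 h=1 -> lands@2:L; in-air after throw: [b2@2:L b1@3:R]
Beat 2 (L): throw ball2 h=9 -> lands@11:R; in-air after throw: [b1@3:R b2@11:R]
Beat 3 (R): throw ball1 h=6 -> lands@9:R; in-air after throw: [b1@9:R b2@11:R]
Beat 4 (L): throw ball3 h=1 -> lands@5:R; in-air after throw: [b3@5:R b1@9:R b2@11:R]
Beat 5 (R): throw ball3 h=3 -> lands@8:L; in-air after throw: [b3@8:L b1@9:R b2@11:R]
Beat 6 (L): throw ball4 h=1 -> lands@7:R; in-air after throw: [b4@7:R b3@8:L b1@9:R b2@11:R]
Beat 7 (R): throw ball4 h=9 -> lands@16:L; in-air after throw: [b3@8:L b1@9:R b2@11:R b4@16:L]
Beat 8 (L): throw ball3 h=6 -> lands@14:L; in-air after throw: [b1@9:R b2@11:R b3@14:L b4@16:L]
Ball 3: thrown@4 h=1 -> first land @5; rethrown@5 h=3 -> second land @8

Answer: 5 8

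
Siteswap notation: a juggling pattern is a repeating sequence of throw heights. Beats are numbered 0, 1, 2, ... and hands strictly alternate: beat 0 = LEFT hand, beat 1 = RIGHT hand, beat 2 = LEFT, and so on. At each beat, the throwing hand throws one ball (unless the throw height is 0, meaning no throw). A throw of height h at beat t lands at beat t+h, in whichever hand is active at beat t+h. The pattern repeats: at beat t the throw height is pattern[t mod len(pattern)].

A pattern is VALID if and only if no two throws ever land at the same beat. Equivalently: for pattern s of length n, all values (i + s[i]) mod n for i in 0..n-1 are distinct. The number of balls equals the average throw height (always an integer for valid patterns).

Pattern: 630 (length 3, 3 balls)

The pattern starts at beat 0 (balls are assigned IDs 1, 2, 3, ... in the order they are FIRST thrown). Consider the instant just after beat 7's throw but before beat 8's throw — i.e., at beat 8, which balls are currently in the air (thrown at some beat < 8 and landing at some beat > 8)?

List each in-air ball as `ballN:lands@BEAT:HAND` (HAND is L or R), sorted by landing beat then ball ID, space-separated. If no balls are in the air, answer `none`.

Beat 0 (L): throw ball1 h=6 -> lands@6:L; in-air after throw: [b1@6:L]
Beat 1 (R): throw ball2 h=3 -> lands@4:L; in-air after throw: [b2@4:L b1@6:L]
Beat 3 (R): throw ball3 h=6 -> lands@9:R; in-air after throw: [b2@4:L b1@6:L b3@9:R]
Beat 4 (L): throw ball2 h=3 -> lands@7:R; in-air after throw: [b1@6:L b2@7:R b3@9:R]
Beat 6 (L): throw ball1 h=6 -> lands@12:L; in-air after throw: [b2@7:R b3@9:R b1@12:L]
Beat 7 (R): throw ball2 h=3 -> lands@10:L; in-air after throw: [b3@9:R b2@10:L b1@12:L]

Answer: ball3:lands@9:R ball2:lands@10:L ball1:lands@12:L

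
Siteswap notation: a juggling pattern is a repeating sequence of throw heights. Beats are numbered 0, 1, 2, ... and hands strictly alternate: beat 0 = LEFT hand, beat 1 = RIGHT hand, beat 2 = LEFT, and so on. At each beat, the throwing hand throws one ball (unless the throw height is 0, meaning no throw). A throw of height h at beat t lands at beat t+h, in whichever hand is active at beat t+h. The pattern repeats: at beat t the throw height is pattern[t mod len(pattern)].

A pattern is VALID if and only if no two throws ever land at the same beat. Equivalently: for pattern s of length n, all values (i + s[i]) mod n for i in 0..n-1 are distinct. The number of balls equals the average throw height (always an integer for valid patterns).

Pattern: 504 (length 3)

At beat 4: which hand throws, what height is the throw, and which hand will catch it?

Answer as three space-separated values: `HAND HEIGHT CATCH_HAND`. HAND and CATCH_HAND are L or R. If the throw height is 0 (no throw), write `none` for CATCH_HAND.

Beat 4: 4 mod 2 = 0, so hand = L
Throw height = pattern[4 mod 3] = pattern[1] = 0

Answer: L 0 none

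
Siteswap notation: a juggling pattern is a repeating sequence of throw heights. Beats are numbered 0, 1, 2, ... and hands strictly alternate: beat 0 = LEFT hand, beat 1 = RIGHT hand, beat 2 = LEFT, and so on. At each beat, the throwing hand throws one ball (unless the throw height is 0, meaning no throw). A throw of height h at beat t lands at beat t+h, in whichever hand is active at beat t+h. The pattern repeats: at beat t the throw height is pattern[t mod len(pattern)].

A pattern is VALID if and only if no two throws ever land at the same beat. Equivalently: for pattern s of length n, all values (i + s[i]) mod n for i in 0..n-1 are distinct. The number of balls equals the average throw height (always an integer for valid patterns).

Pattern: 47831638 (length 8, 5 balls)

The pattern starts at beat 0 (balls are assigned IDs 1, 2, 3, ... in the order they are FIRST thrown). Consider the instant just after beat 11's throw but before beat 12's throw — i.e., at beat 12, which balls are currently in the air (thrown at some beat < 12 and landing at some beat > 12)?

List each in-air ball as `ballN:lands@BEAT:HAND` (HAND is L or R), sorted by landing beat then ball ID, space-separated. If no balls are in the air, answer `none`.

Answer: ball1:lands@14:L ball5:lands@15:R ball4:lands@16:L ball3:lands@18:L

Derivation:
Beat 0 (L): throw ball1 h=4 -> lands@4:L; in-air after throw: [b1@4:L]
Beat 1 (R): throw ball2 h=7 -> lands@8:L; in-air after throw: [b1@4:L b2@8:L]
Beat 2 (L): throw ball3 h=8 -> lands@10:L; in-air after throw: [b1@4:L b2@8:L b3@10:L]
Beat 3 (R): throw ball4 h=3 -> lands@6:L; in-air after throw: [b1@4:L b4@6:L b2@8:L b3@10:L]
Beat 4 (L): throw ball1 h=1 -> lands@5:R; in-air after throw: [b1@5:R b4@6:L b2@8:L b3@10:L]
Beat 5 (R): throw ball1 h=6 -> lands@11:R; in-air after throw: [b4@6:L b2@8:L b3@10:L b1@11:R]
Beat 6 (L): throw ball4 h=3 -> lands@9:R; in-air after throw: [b2@8:L b4@9:R b3@10:L b1@11:R]
Beat 7 (R): throw ball5 h=8 -> lands@15:R; in-air after throw: [b2@8:L b4@9:R b3@10:L b1@11:R b5@15:R]
Beat 8 (L): throw ball2 h=4 -> lands@12:L; in-air after throw: [b4@9:R b3@10:L b1@11:R b2@12:L b5@15:R]
Beat 9 (R): throw ball4 h=7 -> lands@16:L; in-air after throw: [b3@10:L b1@11:R b2@12:L b5@15:R b4@16:L]
Beat 10 (L): throw ball3 h=8 -> lands@18:L; in-air after throw: [b1@11:R b2@12:L b5@15:R b4@16:L b3@18:L]
Beat 11 (R): throw ball1 h=3 -> lands@14:L; in-air after throw: [b2@12:L b1@14:L b5@15:R b4@16:L b3@18:L]
Beat 12 (L): throw ball2 h=1 -> lands@13:R; in-air after throw: [b2@13:R b1@14:L b5@15:R b4@16:L b3@18:L]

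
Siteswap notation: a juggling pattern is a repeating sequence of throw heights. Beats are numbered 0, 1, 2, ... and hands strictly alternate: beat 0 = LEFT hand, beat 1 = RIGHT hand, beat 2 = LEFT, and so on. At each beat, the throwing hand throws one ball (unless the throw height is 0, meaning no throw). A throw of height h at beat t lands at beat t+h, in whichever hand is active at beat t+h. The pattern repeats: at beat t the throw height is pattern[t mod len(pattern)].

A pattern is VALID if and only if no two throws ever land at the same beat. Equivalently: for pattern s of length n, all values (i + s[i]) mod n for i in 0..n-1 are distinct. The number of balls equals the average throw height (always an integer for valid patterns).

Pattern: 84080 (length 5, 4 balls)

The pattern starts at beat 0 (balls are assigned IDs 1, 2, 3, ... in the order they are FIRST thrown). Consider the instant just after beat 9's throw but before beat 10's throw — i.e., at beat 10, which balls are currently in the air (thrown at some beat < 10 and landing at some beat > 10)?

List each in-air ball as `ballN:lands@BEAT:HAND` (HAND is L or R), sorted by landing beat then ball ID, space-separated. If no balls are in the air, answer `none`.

Beat 0 (L): throw ball1 h=8 -> lands@8:L; in-air after throw: [b1@8:L]
Beat 1 (R): throw ball2 h=4 -> lands@5:R; in-air after throw: [b2@5:R b1@8:L]
Beat 3 (R): throw ball3 h=8 -> lands@11:R; in-air after throw: [b2@5:R b1@8:L b3@11:R]
Beat 5 (R): throw ball2 h=8 -> lands@13:R; in-air after throw: [b1@8:L b3@11:R b2@13:R]
Beat 6 (L): throw ball4 h=4 -> lands@10:L; in-air after throw: [b1@8:L b4@10:L b3@11:R b2@13:R]
Beat 8 (L): throw ball1 h=8 -> lands@16:L; in-air after throw: [b4@10:L b3@11:R b2@13:R b1@16:L]
Beat 10 (L): throw ball4 h=8 -> lands@18:L; in-air after throw: [b3@11:R b2@13:R b1@16:L b4@18:L]

Answer: ball3:lands@11:R ball2:lands@13:R ball1:lands@16:L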